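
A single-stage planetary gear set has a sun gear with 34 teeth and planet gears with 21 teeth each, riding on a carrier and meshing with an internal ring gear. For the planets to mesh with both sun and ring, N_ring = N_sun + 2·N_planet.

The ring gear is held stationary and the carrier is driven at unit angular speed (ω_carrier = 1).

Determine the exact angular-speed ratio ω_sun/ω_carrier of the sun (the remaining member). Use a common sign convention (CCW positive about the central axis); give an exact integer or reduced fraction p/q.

N_ring = 34 + 2·21 = 76
34(ω_s−ω_c) = −76(ω_r−ω_c),  ω_r=0, ω_c=1
ω_s = 1 − (76/34)(0−1) = 55/17
ω_s/ω_c = 55/17

55/17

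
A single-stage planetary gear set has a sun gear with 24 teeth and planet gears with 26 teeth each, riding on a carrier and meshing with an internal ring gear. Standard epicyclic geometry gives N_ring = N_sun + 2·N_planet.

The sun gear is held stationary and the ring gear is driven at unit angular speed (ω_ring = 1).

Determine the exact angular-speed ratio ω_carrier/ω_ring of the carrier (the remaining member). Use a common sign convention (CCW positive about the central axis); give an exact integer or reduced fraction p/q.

19/25

N_ring = 24 + 2·26 = 76
24(ω_s−ω_c) = −76(ω_r−ω_c),  ω_s=0, ω_r=1
24(0−ω_c) = −76(1−ω_c)  ⇒  100ω_c = 76  ⇒  ω_c = 19/25
ω_c/ω_r = 19/25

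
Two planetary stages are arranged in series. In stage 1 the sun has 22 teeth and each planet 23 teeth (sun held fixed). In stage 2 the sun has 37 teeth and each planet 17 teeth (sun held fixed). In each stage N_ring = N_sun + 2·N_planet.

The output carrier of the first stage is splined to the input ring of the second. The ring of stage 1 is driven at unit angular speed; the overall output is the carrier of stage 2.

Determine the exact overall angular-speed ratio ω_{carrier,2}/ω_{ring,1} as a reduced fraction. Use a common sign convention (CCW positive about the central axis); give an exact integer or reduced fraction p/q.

1207/2430

Stage 1: N_ring = 22 + 2·23 = 68
Stage 1: 22(ω_s−ω_c) = −68(ω_r−ω_c),  ω_s=0, ω_r=1
Stage 1: 22(0−ω_c) = −68(1−ω_c)  ⇒  90ω_c = 68  ⇒  ω_c = 34/45
  ⇒ ω_c¹/ω_r¹ = 34/45
Stage 2: N_ring = 37 + 2·17 = 71
Stage 2: 37(ω_s−ω_c) = −71(ω_r−ω_c),  ω_s=0, ω_r=1
Stage 2: 37(0−ω_c) = −71(1−ω_c)  ⇒  108ω_c = 71  ⇒  ω_c = 71/108
  ⇒ ω_c²/ω_r² = 71/108
Coupling ω_r² = ω_c¹ ⇒ overall = 34/45 × 71/108 = 1207/2430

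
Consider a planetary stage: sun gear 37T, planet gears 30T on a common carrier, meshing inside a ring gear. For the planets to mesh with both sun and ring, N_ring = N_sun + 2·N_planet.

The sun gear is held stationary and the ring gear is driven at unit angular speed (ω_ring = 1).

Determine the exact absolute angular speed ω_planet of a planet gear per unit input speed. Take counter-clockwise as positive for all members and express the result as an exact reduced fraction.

N_ring = 37 + 2·30 = 97
37(ω_s−ω_c) = −97(ω_r−ω_c),  ω_s=0, ω_r=1
37(0−ω_c) = −97(1−ω_c)  ⇒  134ω_c = 97  ⇒  ω_c = 97/134
sun–planet: 37·(0−97/134) = −30·(ω_p−ω_c)  ⇒  ω_p−ω_c = −(37/30)·(-97/134) = 3589/4020
ω_p = 97/134 + 3589/4020 = 97/60

97/60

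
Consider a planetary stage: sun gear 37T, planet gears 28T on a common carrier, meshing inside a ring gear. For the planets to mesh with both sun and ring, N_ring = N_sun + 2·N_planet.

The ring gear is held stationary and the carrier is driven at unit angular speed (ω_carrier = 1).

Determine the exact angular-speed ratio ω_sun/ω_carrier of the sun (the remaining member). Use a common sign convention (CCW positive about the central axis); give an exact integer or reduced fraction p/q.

N_ring = 37 + 2·28 = 93
37(ω_s−ω_c) = −93(ω_r−ω_c),  ω_r=0, ω_c=1
ω_s = 1 − (93/37)(0−1) = 130/37
ω_s/ω_c = 130/37

130/37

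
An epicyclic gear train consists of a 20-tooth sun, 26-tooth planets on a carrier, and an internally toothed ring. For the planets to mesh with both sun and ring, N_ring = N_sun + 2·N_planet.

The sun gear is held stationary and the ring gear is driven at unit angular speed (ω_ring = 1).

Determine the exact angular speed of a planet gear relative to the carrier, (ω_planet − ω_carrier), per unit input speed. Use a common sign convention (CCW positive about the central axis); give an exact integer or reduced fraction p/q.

N_ring = 20 + 2·26 = 72
20(ω_s−ω_c) = −72(ω_r−ω_c),  ω_s=0, ω_r=1
20(0−ω_c) = −72(1−ω_c)  ⇒  92ω_c = 72  ⇒  ω_c = 18/23
sun–planet: 20·(0−18/23) = −26·(ω_p−ω_c)  ⇒  ω_p−ω_c = −(20/26)·(-18/23) = 180/299

180/299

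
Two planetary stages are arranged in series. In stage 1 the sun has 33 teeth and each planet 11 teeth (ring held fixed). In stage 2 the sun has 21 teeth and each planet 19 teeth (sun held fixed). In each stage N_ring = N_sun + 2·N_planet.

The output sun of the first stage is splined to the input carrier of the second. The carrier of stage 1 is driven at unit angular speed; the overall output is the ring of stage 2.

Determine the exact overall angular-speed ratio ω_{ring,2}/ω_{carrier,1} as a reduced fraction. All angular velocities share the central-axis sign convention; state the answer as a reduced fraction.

640/177

Stage 1: N_ring = 33 + 2·11 = 55
Stage 1: 33(ω_s−ω_c) = −55(ω_r−ω_c),  ω_r=0, ω_c=1
Stage 1: ω_s = 1 − (55/33)(0−1) = 8/3
  ⇒ ω_s¹/ω_c¹ = 8/3
Stage 2: N_ring = 21 + 2·19 = 59
Stage 2: 21(ω_s−ω_c) = −59(ω_r−ω_c),  ω_s=0, ω_c=1
Stage 2: ω_r = 1 − (21/59)(0−1) = 80/59
  ⇒ ω_r²/ω_c² = 80/59
Coupling ω_c² = ω_s¹ ⇒ overall = 8/3 × 80/59 = 640/177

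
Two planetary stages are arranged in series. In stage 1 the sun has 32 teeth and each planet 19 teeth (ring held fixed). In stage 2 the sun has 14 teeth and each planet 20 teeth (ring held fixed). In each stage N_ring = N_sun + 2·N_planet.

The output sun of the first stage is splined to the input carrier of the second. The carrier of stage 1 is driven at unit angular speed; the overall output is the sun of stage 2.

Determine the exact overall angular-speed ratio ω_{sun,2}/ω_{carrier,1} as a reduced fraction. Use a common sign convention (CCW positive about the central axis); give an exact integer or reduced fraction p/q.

867/56

Stage 1: N_ring = 32 + 2·19 = 70
Stage 1: 32(ω_s−ω_c) = −70(ω_r−ω_c),  ω_r=0, ω_c=1
Stage 1: ω_s = 1 − (70/32)(0−1) = 51/16
  ⇒ ω_s¹/ω_c¹ = 51/16
Stage 2: N_ring = 14 + 2·20 = 54
Stage 2: 14(ω_s−ω_c) = −54(ω_r−ω_c),  ω_r=0, ω_c=1
Stage 2: ω_s = 1 − (54/14)(0−1) = 34/7
  ⇒ ω_s²/ω_c² = 34/7
Coupling ω_c² = ω_s¹ ⇒ overall = 51/16 × 34/7 = 867/56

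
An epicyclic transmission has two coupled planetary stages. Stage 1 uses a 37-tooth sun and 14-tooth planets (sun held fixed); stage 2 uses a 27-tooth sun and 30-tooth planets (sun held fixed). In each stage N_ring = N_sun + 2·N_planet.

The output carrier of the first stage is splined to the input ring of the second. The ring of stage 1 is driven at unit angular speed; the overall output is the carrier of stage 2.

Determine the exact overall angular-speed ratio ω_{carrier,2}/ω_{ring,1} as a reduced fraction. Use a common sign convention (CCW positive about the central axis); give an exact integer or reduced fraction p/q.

Stage 1: N_ring = 37 + 2·14 = 65
Stage 1: 37(ω_s−ω_c) = −65(ω_r−ω_c),  ω_s=0, ω_r=1
Stage 1: 37(0−ω_c) = −65(1−ω_c)  ⇒  102ω_c = 65  ⇒  ω_c = 65/102
  ⇒ ω_c¹/ω_r¹ = 65/102
Stage 2: N_ring = 27 + 2·30 = 87
Stage 2: 27(ω_s−ω_c) = −87(ω_r−ω_c),  ω_s=0, ω_r=1
Stage 2: 27(0−ω_c) = −87(1−ω_c)  ⇒  114ω_c = 87  ⇒  ω_c = 29/38
  ⇒ ω_c²/ω_r² = 29/38
Coupling ω_r² = ω_c¹ ⇒ overall = 65/102 × 29/38 = 1885/3876

1885/3876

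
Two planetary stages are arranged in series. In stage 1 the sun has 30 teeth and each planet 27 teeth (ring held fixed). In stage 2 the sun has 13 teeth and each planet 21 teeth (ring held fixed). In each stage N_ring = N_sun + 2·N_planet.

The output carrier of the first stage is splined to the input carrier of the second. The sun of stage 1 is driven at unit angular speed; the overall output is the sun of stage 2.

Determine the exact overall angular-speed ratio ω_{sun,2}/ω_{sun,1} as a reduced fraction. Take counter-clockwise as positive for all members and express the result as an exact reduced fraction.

340/247

Stage 1: N_ring = 30 + 2·27 = 84
Stage 1: 30(ω_s−ω_c) = −84(ω_r−ω_c),  ω_r=0, ω_s=1
Stage 1: 30(1−ω_c) = −84(0−ω_c)  ⇒  114ω_c = 30  ⇒  ω_c = 5/19
  ⇒ ω_c¹/ω_s¹ = 5/19
Stage 2: N_ring = 13 + 2·21 = 55
Stage 2: 13(ω_s−ω_c) = −55(ω_r−ω_c),  ω_r=0, ω_c=1
Stage 2: ω_s = 1 − (55/13)(0−1) = 68/13
  ⇒ ω_s²/ω_c² = 68/13
Coupling ω_c² = ω_c¹ ⇒ overall = 5/19 × 68/13 = 340/247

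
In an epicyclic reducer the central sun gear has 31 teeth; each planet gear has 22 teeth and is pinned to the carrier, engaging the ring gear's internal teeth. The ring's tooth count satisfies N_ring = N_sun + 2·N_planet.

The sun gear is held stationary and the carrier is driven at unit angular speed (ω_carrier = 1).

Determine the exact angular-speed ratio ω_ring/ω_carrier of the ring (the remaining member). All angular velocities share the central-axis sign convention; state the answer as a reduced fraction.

N_ring = 31 + 2·22 = 75
31(ω_s−ω_c) = −75(ω_r−ω_c),  ω_s=0, ω_c=1
ω_r = 1 − (31/75)(0−1) = 106/75
ω_r/ω_c = 106/75

106/75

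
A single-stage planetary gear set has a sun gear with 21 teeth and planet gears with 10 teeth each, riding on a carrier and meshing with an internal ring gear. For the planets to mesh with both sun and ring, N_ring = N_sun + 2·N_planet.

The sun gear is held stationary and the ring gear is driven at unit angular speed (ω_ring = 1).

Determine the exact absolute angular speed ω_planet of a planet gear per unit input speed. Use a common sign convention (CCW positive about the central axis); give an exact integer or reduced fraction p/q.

41/20

N_ring = 21 + 2·10 = 41
21(ω_s−ω_c) = −41(ω_r−ω_c),  ω_s=0, ω_r=1
21(0−ω_c) = −41(1−ω_c)  ⇒  62ω_c = 41  ⇒  ω_c = 41/62
sun–planet: 21·(0−41/62) = −10·(ω_p−ω_c)  ⇒  ω_p−ω_c = −(21/10)·(-41/62) = 861/620
ω_p = 41/62 + 861/620 = 41/20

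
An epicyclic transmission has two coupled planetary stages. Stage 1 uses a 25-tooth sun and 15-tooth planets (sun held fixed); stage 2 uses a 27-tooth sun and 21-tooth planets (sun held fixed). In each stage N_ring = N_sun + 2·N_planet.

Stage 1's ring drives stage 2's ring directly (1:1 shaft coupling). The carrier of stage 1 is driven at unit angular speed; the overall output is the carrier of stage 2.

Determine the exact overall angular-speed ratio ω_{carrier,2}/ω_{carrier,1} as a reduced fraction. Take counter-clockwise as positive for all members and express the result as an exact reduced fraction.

Stage 1: N_ring = 25 + 2·15 = 55
Stage 1: 25(ω_s−ω_c) = −55(ω_r−ω_c),  ω_s=0, ω_c=1
Stage 1: ω_r = 1 − (25/55)(0−1) = 16/11
  ⇒ ω_r¹/ω_c¹ = 16/11
Stage 2: N_ring = 27 + 2·21 = 69
Stage 2: 27(ω_s−ω_c) = −69(ω_r−ω_c),  ω_s=0, ω_r=1
Stage 2: 27(0−ω_c) = −69(1−ω_c)  ⇒  96ω_c = 69  ⇒  ω_c = 23/32
  ⇒ ω_c²/ω_r² = 23/32
Coupling ω_r² = ω_r¹ ⇒ overall = 16/11 × 23/32 = 23/22

23/22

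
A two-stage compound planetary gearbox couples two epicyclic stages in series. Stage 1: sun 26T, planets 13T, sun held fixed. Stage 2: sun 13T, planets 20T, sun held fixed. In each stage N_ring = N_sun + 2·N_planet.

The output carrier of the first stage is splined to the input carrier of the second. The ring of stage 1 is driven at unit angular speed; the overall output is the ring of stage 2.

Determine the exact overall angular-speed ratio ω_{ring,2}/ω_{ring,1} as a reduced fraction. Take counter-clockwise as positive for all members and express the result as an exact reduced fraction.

44/53

Stage 1: N_ring = 26 + 2·13 = 52
Stage 1: 26(ω_s−ω_c) = −52(ω_r−ω_c),  ω_s=0, ω_r=1
Stage 1: 26(0−ω_c) = −52(1−ω_c)  ⇒  78ω_c = 52  ⇒  ω_c = 2/3
  ⇒ ω_c¹/ω_r¹ = 2/3
Stage 2: N_ring = 13 + 2·20 = 53
Stage 2: 13(ω_s−ω_c) = −53(ω_r−ω_c),  ω_s=0, ω_c=1
Stage 2: ω_r = 1 − (13/53)(0−1) = 66/53
  ⇒ ω_r²/ω_c² = 66/53
Coupling ω_c² = ω_c¹ ⇒ overall = 2/3 × 66/53 = 44/53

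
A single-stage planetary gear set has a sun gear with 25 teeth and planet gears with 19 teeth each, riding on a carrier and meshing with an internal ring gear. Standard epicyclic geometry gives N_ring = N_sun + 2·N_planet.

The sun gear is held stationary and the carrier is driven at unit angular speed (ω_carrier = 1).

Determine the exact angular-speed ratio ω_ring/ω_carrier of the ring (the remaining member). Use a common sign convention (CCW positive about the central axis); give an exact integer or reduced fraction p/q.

88/63

N_ring = 25 + 2·19 = 63
25(ω_s−ω_c) = −63(ω_r−ω_c),  ω_s=0, ω_c=1
ω_r = 1 − (25/63)(0−1) = 88/63
ω_r/ω_c = 88/63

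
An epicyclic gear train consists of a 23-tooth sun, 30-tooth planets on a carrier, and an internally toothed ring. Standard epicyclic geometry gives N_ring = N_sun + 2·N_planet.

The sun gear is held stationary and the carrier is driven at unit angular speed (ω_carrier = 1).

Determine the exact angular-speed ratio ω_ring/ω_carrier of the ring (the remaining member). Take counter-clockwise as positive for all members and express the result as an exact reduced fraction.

N_ring = 23 + 2·30 = 83
23(ω_s−ω_c) = −83(ω_r−ω_c),  ω_s=0, ω_c=1
ω_r = 1 − (23/83)(0−1) = 106/83
ω_r/ω_c = 106/83

106/83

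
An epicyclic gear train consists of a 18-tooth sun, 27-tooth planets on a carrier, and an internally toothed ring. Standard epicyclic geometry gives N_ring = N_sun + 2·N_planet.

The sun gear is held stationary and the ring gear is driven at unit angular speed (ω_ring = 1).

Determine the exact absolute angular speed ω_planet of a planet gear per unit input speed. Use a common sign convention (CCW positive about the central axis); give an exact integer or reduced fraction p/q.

4/3

N_ring = 18 + 2·27 = 72
18(ω_s−ω_c) = −72(ω_r−ω_c),  ω_s=0, ω_r=1
18(0−ω_c) = −72(1−ω_c)  ⇒  90ω_c = 72  ⇒  ω_c = 4/5
sun–planet: 18·(0−4/5) = −27·(ω_p−ω_c)  ⇒  ω_p−ω_c = −(18/27)·(-4/5) = 8/15
ω_p = 4/5 + 8/15 = 4/3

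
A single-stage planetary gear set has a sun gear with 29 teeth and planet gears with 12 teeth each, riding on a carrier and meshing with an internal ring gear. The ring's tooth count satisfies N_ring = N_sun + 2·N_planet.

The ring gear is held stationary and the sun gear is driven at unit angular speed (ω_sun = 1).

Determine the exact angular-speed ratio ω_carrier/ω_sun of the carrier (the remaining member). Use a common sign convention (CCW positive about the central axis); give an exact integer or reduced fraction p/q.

N_ring = 29 + 2·12 = 53
29(ω_s−ω_c) = −53(ω_r−ω_c),  ω_r=0, ω_s=1
29(1−ω_c) = −53(0−ω_c)  ⇒  82ω_c = 29  ⇒  ω_c = 29/82
ω_c/ω_s = 29/82

29/82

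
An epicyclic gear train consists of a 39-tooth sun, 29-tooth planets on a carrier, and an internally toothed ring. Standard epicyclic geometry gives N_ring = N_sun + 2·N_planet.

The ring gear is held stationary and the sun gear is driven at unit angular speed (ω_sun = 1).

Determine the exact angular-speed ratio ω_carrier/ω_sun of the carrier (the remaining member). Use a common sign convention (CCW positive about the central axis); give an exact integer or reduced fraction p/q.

39/136

N_ring = 39 + 2·29 = 97
39(ω_s−ω_c) = −97(ω_r−ω_c),  ω_r=0, ω_s=1
39(1−ω_c) = −97(0−ω_c)  ⇒  136ω_c = 39  ⇒  ω_c = 39/136
ω_c/ω_s = 39/136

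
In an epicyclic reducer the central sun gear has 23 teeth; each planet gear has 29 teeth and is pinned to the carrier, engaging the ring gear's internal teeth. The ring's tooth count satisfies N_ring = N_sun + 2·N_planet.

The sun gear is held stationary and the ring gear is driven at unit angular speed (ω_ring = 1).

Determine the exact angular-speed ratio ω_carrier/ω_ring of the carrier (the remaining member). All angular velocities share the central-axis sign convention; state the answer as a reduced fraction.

81/104

N_ring = 23 + 2·29 = 81
23(ω_s−ω_c) = −81(ω_r−ω_c),  ω_s=0, ω_r=1
23(0−ω_c) = −81(1−ω_c)  ⇒  104ω_c = 81  ⇒  ω_c = 81/104
ω_c/ω_r = 81/104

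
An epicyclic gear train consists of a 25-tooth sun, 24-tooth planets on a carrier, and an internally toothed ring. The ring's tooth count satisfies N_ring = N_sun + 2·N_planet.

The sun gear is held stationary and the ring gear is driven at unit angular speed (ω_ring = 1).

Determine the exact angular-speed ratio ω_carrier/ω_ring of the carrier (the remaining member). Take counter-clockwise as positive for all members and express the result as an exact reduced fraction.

N_ring = 25 + 2·24 = 73
25(ω_s−ω_c) = −73(ω_r−ω_c),  ω_s=0, ω_r=1
25(0−ω_c) = −73(1−ω_c)  ⇒  98ω_c = 73  ⇒  ω_c = 73/98
ω_c/ω_r = 73/98

73/98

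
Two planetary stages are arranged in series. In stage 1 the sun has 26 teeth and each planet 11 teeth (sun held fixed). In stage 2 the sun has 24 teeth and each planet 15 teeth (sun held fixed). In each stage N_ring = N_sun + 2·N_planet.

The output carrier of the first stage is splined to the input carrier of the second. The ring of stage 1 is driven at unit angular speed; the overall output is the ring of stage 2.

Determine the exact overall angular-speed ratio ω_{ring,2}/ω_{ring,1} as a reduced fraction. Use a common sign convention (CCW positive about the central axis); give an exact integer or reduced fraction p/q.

104/111

Stage 1: N_ring = 26 + 2·11 = 48
Stage 1: 26(ω_s−ω_c) = −48(ω_r−ω_c),  ω_s=0, ω_r=1
Stage 1: 26(0−ω_c) = −48(1−ω_c)  ⇒  74ω_c = 48  ⇒  ω_c = 24/37
  ⇒ ω_c¹/ω_r¹ = 24/37
Stage 2: N_ring = 24 + 2·15 = 54
Stage 2: 24(ω_s−ω_c) = −54(ω_r−ω_c),  ω_s=0, ω_c=1
Stage 2: ω_r = 1 − (24/54)(0−1) = 13/9
  ⇒ ω_r²/ω_c² = 13/9
Coupling ω_c² = ω_c¹ ⇒ overall = 24/37 × 13/9 = 104/111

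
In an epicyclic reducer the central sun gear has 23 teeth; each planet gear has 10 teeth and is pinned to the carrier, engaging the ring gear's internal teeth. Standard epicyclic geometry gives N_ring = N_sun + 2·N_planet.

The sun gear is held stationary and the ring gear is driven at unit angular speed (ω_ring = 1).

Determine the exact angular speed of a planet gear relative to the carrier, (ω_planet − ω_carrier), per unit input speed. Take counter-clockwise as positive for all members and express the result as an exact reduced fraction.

989/660

N_ring = 23 + 2·10 = 43
23(ω_s−ω_c) = −43(ω_r−ω_c),  ω_s=0, ω_r=1
23(0−ω_c) = −43(1−ω_c)  ⇒  66ω_c = 43  ⇒  ω_c = 43/66
sun–planet: 23·(0−43/66) = −10·(ω_p−ω_c)  ⇒  ω_p−ω_c = −(23/10)·(-43/66) = 989/660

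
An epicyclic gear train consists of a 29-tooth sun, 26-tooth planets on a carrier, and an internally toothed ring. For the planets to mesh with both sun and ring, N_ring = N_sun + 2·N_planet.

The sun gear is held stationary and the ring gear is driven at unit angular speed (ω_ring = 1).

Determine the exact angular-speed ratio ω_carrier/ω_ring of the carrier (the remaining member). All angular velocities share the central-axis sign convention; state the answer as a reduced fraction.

N_ring = 29 + 2·26 = 81
29(ω_s−ω_c) = −81(ω_r−ω_c),  ω_s=0, ω_r=1
29(0−ω_c) = −81(1−ω_c)  ⇒  110ω_c = 81  ⇒  ω_c = 81/110
ω_c/ω_r = 81/110

81/110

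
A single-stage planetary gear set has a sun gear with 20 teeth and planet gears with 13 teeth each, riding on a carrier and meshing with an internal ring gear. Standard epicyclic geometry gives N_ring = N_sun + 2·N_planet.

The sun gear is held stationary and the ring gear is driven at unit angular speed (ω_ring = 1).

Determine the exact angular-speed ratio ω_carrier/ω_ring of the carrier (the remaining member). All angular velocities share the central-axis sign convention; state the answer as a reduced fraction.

23/33

N_ring = 20 + 2·13 = 46
20(ω_s−ω_c) = −46(ω_r−ω_c),  ω_s=0, ω_r=1
20(0−ω_c) = −46(1−ω_c)  ⇒  66ω_c = 46  ⇒  ω_c = 23/33
ω_c/ω_r = 23/33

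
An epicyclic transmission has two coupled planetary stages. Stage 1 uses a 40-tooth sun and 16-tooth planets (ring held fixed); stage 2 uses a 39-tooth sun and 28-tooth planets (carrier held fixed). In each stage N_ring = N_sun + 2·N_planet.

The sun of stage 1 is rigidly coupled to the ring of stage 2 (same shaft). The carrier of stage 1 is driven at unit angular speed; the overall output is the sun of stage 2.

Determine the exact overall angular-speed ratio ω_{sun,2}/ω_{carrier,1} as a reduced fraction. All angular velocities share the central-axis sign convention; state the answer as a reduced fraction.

Stage 1: N_ring = 40 + 2·16 = 72
Stage 1: 40(ω_s−ω_c) = −72(ω_r−ω_c),  ω_r=0, ω_c=1
Stage 1: ω_s = 1 − (72/40)(0−1) = 14/5
  ⇒ ω_s¹/ω_c¹ = 14/5
Stage 2: N_ring = 39 + 2·28 = 95
Stage 2: 39(ω_s−ω_c) = −95(ω_r−ω_c),  ω_c=0, ω_r=1
Stage 2: ω_s = 0 − (95/39)(1−0) = -95/39
  ⇒ ω_s²/ω_r² = -95/39
Coupling ω_r² = ω_s¹ ⇒ overall = 14/5 × -95/39 = -266/39

-266/39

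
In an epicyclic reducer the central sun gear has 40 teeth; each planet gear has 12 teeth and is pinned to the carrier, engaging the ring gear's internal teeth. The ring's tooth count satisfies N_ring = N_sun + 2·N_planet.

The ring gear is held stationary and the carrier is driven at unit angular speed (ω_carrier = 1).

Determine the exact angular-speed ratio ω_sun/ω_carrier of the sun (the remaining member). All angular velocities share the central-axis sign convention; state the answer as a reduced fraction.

N_ring = 40 + 2·12 = 64
40(ω_s−ω_c) = −64(ω_r−ω_c),  ω_r=0, ω_c=1
ω_s = 1 − (64/40)(0−1) = 13/5
ω_s/ω_c = 13/5

13/5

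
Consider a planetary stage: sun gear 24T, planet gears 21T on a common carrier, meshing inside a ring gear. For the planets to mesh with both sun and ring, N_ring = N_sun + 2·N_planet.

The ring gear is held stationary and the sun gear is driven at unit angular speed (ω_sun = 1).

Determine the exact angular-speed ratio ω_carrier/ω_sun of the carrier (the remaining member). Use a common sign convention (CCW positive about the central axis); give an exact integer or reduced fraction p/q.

4/15

N_ring = 24 + 2·21 = 66
24(ω_s−ω_c) = −66(ω_r−ω_c),  ω_r=0, ω_s=1
24(1−ω_c) = −66(0−ω_c)  ⇒  90ω_c = 24  ⇒  ω_c = 4/15
ω_c/ω_s = 4/15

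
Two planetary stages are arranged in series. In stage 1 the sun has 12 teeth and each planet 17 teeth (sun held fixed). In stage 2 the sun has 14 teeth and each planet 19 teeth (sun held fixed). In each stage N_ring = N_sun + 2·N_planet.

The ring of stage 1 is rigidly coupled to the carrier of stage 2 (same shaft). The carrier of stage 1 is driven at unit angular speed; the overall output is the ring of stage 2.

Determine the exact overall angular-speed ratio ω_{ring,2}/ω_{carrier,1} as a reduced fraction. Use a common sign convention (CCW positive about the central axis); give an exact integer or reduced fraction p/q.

957/598

Stage 1: N_ring = 12 + 2·17 = 46
Stage 1: 12(ω_s−ω_c) = −46(ω_r−ω_c),  ω_s=0, ω_c=1
Stage 1: ω_r = 1 − (12/46)(0−1) = 29/23
  ⇒ ω_r¹/ω_c¹ = 29/23
Stage 2: N_ring = 14 + 2·19 = 52
Stage 2: 14(ω_s−ω_c) = −52(ω_r−ω_c),  ω_s=0, ω_c=1
Stage 2: ω_r = 1 − (14/52)(0−1) = 33/26
  ⇒ ω_r²/ω_c² = 33/26
Coupling ω_c² = ω_r¹ ⇒ overall = 29/23 × 33/26 = 957/598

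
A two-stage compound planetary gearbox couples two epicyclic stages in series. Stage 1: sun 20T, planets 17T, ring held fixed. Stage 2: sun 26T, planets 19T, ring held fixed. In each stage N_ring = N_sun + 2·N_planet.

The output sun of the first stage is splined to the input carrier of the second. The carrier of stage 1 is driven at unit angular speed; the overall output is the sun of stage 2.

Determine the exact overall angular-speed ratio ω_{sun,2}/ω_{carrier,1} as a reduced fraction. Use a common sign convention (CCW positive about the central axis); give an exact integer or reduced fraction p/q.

Stage 1: N_ring = 20 + 2·17 = 54
Stage 1: 20(ω_s−ω_c) = −54(ω_r−ω_c),  ω_r=0, ω_c=1
Stage 1: ω_s = 1 − (54/20)(0−1) = 37/10
  ⇒ ω_s¹/ω_c¹ = 37/10
Stage 2: N_ring = 26 + 2·19 = 64
Stage 2: 26(ω_s−ω_c) = −64(ω_r−ω_c),  ω_r=0, ω_c=1
Stage 2: ω_s = 1 − (64/26)(0−1) = 45/13
  ⇒ ω_s²/ω_c² = 45/13
Coupling ω_c² = ω_s¹ ⇒ overall = 37/10 × 45/13 = 333/26

333/26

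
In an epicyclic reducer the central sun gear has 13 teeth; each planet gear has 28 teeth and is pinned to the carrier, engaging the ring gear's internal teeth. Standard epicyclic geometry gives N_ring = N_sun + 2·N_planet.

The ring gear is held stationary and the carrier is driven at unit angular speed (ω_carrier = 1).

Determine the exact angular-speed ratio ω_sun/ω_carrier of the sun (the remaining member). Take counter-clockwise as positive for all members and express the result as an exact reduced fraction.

N_ring = 13 + 2·28 = 69
13(ω_s−ω_c) = −69(ω_r−ω_c),  ω_r=0, ω_c=1
ω_s = 1 − (69/13)(0−1) = 82/13
ω_s/ω_c = 82/13

82/13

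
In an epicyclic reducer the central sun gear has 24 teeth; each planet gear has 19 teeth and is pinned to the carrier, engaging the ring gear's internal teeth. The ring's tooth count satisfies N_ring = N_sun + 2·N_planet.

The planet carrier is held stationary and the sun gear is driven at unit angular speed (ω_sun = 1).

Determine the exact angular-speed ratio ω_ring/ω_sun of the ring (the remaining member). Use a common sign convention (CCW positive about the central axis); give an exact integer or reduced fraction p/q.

-12/31

N_ring = 24 + 2·19 = 62
24(ω_s−ω_c) = −62(ω_r−ω_c),  ω_c=0, ω_s=1
ω_r = 0 − (24/62)(1−0) = -12/31
ω_r/ω_s = -12/31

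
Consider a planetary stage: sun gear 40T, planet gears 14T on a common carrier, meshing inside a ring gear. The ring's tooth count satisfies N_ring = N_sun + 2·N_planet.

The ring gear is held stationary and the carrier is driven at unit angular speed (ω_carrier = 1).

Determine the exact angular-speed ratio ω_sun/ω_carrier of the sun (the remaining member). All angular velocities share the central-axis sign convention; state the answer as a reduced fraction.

N_ring = 40 + 2·14 = 68
40(ω_s−ω_c) = −68(ω_r−ω_c),  ω_r=0, ω_c=1
ω_s = 1 − (68/40)(0−1) = 27/10
ω_s/ω_c = 27/10

27/10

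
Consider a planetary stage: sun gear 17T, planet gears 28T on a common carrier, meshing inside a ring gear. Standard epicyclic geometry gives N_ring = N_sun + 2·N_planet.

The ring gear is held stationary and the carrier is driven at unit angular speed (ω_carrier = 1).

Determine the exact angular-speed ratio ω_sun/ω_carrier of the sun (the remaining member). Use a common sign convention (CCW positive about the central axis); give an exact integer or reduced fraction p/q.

90/17

N_ring = 17 + 2·28 = 73
17(ω_s−ω_c) = −73(ω_r−ω_c),  ω_r=0, ω_c=1
ω_s = 1 − (73/17)(0−1) = 90/17
ω_s/ω_c = 90/17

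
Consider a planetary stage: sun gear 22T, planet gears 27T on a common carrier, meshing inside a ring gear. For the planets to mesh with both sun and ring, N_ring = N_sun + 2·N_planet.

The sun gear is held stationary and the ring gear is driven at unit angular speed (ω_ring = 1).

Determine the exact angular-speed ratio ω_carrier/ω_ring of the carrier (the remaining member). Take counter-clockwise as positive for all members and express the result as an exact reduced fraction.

N_ring = 22 + 2·27 = 76
22(ω_s−ω_c) = −76(ω_r−ω_c),  ω_s=0, ω_r=1
22(0−ω_c) = −76(1−ω_c)  ⇒  98ω_c = 76  ⇒  ω_c = 38/49
ω_c/ω_r = 38/49

38/49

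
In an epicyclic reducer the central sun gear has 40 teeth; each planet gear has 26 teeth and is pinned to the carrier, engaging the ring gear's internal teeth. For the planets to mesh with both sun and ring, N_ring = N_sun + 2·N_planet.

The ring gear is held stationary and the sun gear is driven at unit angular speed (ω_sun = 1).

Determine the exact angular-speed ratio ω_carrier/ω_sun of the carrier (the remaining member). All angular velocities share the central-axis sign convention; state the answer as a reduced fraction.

10/33

N_ring = 40 + 2·26 = 92
40(ω_s−ω_c) = −92(ω_r−ω_c),  ω_r=0, ω_s=1
40(1−ω_c) = −92(0−ω_c)  ⇒  132ω_c = 40  ⇒  ω_c = 10/33
ω_c/ω_s = 10/33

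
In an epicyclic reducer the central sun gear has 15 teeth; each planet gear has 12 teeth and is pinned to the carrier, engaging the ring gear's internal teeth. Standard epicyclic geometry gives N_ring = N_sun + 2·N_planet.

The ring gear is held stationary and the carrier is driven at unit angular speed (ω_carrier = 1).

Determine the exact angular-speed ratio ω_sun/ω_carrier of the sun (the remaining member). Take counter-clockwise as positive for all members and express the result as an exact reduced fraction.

18/5

N_ring = 15 + 2·12 = 39
15(ω_s−ω_c) = −39(ω_r−ω_c),  ω_r=0, ω_c=1
ω_s = 1 − (39/15)(0−1) = 18/5
ω_s/ω_c = 18/5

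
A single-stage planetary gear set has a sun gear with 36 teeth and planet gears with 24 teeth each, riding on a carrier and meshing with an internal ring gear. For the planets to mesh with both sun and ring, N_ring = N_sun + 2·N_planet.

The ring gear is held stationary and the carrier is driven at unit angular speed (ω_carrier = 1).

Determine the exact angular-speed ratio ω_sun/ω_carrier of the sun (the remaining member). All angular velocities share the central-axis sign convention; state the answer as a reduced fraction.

N_ring = 36 + 2·24 = 84
36(ω_s−ω_c) = −84(ω_r−ω_c),  ω_r=0, ω_c=1
ω_s = 1 − (84/36)(0−1) = 10/3
ω_s/ω_c = 10/3

10/3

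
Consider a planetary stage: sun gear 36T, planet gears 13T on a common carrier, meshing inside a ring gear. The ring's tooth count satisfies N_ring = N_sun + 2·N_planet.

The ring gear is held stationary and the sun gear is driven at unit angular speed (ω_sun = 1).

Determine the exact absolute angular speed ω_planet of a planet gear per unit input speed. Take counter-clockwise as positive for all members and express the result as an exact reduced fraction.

N_ring = 36 + 2·13 = 62
36(ω_s−ω_c) = −62(ω_r−ω_c),  ω_r=0, ω_s=1
36(1−ω_c) = −62(0−ω_c)  ⇒  98ω_c = 36  ⇒  ω_c = 18/49
sun–planet: 36·(1−18/49) = −13·(ω_p−ω_c)  ⇒  ω_p−ω_c = −(36/13)·(31/49) = -1116/637
ω_p = 18/49 − 1116/637 = -18/13

-18/13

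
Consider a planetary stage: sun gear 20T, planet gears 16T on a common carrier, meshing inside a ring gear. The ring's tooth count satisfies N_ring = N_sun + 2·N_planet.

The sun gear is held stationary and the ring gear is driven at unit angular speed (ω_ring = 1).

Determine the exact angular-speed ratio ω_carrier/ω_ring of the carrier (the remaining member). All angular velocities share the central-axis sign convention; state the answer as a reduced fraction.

N_ring = 20 + 2·16 = 52
20(ω_s−ω_c) = −52(ω_r−ω_c),  ω_s=0, ω_r=1
20(0−ω_c) = −52(1−ω_c)  ⇒  72ω_c = 52  ⇒  ω_c = 13/18
ω_c/ω_r = 13/18

13/18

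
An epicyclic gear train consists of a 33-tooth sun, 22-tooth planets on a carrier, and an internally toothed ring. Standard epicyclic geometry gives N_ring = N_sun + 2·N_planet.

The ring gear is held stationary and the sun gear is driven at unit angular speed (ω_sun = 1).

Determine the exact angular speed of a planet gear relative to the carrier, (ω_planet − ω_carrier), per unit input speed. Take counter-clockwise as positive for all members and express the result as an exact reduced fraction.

-21/20

N_ring = 33 + 2·22 = 77
33(ω_s−ω_c) = −77(ω_r−ω_c),  ω_r=0, ω_s=1
33(1−ω_c) = −77(0−ω_c)  ⇒  110ω_c = 33  ⇒  ω_c = 3/10
sun–planet: 33·(1−3/10) = −22·(ω_p−ω_c)  ⇒  ω_p−ω_c = −(33/22)·(7/10) = -21/20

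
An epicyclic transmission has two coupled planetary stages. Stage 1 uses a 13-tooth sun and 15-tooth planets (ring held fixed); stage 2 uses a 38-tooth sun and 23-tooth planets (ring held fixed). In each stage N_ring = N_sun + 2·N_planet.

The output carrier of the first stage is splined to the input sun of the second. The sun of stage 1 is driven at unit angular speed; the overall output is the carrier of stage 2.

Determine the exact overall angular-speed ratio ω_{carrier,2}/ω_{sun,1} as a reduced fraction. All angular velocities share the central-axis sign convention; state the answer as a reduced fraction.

Stage 1: N_ring = 13 + 2·15 = 43
Stage 1: 13(ω_s−ω_c) = −43(ω_r−ω_c),  ω_r=0, ω_s=1
Stage 1: 13(1−ω_c) = −43(0−ω_c)  ⇒  56ω_c = 13  ⇒  ω_c = 13/56
  ⇒ ω_c¹/ω_s¹ = 13/56
Stage 2: N_ring = 38 + 2·23 = 84
Stage 2: 38(ω_s−ω_c) = −84(ω_r−ω_c),  ω_r=0, ω_s=1
Stage 2: 38(1−ω_c) = −84(0−ω_c)  ⇒  122ω_c = 38  ⇒  ω_c = 19/61
  ⇒ ω_c²/ω_s² = 19/61
Coupling ω_s² = ω_c¹ ⇒ overall = 13/56 × 19/61 = 247/3416

247/3416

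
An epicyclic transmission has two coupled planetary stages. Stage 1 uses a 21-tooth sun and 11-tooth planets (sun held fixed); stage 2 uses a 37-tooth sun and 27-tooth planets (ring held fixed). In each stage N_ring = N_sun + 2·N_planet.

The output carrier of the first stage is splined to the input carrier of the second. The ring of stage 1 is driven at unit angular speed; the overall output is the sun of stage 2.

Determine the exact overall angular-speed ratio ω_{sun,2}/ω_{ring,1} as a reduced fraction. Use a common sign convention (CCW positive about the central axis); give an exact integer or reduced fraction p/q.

86/37

Stage 1: N_ring = 21 + 2·11 = 43
Stage 1: 21(ω_s−ω_c) = −43(ω_r−ω_c),  ω_s=0, ω_r=1
Stage 1: 21(0−ω_c) = −43(1−ω_c)  ⇒  64ω_c = 43  ⇒  ω_c = 43/64
  ⇒ ω_c¹/ω_r¹ = 43/64
Stage 2: N_ring = 37 + 2·27 = 91
Stage 2: 37(ω_s−ω_c) = −91(ω_r−ω_c),  ω_r=0, ω_c=1
Stage 2: ω_s = 1 − (91/37)(0−1) = 128/37
  ⇒ ω_s²/ω_c² = 128/37
Coupling ω_c² = ω_c¹ ⇒ overall = 43/64 × 128/37 = 86/37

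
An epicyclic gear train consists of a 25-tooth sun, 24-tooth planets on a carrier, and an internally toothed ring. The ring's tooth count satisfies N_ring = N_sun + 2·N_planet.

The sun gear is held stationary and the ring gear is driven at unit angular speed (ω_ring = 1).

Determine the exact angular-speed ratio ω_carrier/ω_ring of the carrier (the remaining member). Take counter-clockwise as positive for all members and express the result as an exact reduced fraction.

N_ring = 25 + 2·24 = 73
25(ω_s−ω_c) = −73(ω_r−ω_c),  ω_s=0, ω_r=1
25(0−ω_c) = −73(1−ω_c)  ⇒  98ω_c = 73  ⇒  ω_c = 73/98
ω_c/ω_r = 73/98

73/98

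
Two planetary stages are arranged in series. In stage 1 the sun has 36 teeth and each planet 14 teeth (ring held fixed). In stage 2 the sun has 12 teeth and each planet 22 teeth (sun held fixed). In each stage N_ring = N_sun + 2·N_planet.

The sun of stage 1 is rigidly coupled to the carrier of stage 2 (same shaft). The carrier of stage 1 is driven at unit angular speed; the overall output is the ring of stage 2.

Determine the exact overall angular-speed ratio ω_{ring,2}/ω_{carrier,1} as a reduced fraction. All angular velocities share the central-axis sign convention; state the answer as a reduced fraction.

Stage 1: N_ring = 36 + 2·14 = 64
Stage 1: 36(ω_s−ω_c) = −64(ω_r−ω_c),  ω_r=0, ω_c=1
Stage 1: ω_s = 1 − (64/36)(0−1) = 25/9
  ⇒ ω_s¹/ω_c¹ = 25/9
Stage 2: N_ring = 12 + 2·22 = 56
Stage 2: 12(ω_s−ω_c) = −56(ω_r−ω_c),  ω_s=0, ω_c=1
Stage 2: ω_r = 1 − (12/56)(0−1) = 17/14
  ⇒ ω_r²/ω_c² = 17/14
Coupling ω_c² = ω_s¹ ⇒ overall = 25/9 × 17/14 = 425/126

425/126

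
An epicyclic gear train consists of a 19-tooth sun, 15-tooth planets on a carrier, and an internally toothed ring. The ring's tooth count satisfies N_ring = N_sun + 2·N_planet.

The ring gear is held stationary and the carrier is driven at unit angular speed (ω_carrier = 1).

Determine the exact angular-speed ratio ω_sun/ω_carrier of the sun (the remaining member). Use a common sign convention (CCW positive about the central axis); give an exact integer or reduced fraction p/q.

N_ring = 19 + 2·15 = 49
19(ω_s−ω_c) = −49(ω_r−ω_c),  ω_r=0, ω_c=1
ω_s = 1 − (49/19)(0−1) = 68/19
ω_s/ω_c = 68/19

68/19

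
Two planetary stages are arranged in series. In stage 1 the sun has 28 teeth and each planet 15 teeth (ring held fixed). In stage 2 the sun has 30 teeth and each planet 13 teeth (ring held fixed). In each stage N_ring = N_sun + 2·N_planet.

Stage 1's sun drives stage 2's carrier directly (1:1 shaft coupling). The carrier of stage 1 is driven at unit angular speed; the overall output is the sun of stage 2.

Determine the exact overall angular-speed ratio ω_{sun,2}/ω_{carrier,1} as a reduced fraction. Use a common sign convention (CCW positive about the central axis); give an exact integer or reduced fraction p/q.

Stage 1: N_ring = 28 + 2·15 = 58
Stage 1: 28(ω_s−ω_c) = −58(ω_r−ω_c),  ω_r=0, ω_c=1
Stage 1: ω_s = 1 − (58/28)(0−1) = 43/14
  ⇒ ω_s¹/ω_c¹ = 43/14
Stage 2: N_ring = 30 + 2·13 = 56
Stage 2: 30(ω_s−ω_c) = −56(ω_r−ω_c),  ω_r=0, ω_c=1
Stage 2: ω_s = 1 − (56/30)(0−1) = 43/15
  ⇒ ω_s²/ω_c² = 43/15
Coupling ω_c² = ω_s¹ ⇒ overall = 43/14 × 43/15 = 1849/210

1849/210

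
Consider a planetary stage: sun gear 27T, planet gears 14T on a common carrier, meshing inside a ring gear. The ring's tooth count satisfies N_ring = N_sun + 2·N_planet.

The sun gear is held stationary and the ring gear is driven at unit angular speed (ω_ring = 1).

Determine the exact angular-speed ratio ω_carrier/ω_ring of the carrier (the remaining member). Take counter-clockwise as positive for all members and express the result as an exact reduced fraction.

55/82

N_ring = 27 + 2·14 = 55
27(ω_s−ω_c) = −55(ω_r−ω_c),  ω_s=0, ω_r=1
27(0−ω_c) = −55(1−ω_c)  ⇒  82ω_c = 55  ⇒  ω_c = 55/82
ω_c/ω_r = 55/82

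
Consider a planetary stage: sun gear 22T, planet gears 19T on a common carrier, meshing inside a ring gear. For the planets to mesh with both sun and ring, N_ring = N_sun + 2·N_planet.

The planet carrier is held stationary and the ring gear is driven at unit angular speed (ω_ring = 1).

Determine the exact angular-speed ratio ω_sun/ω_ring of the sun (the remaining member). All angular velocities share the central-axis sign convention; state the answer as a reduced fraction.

N_ring = 22 + 2·19 = 60
22(ω_s−ω_c) = −60(ω_r−ω_c),  ω_c=0, ω_r=1
ω_s = 0 − (60/22)(1−0) = -30/11
ω_s/ω_r = -30/11

-30/11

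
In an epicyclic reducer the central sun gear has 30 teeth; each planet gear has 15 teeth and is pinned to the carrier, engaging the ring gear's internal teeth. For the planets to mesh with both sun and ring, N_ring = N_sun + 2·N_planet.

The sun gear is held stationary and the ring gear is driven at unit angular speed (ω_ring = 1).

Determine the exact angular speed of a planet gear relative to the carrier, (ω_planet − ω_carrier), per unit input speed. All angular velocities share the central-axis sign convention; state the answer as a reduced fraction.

N_ring = 30 + 2·15 = 60
30(ω_s−ω_c) = −60(ω_r−ω_c),  ω_s=0, ω_r=1
30(0−ω_c) = −60(1−ω_c)  ⇒  90ω_c = 60  ⇒  ω_c = 2/3
sun–planet: 30·(0−2/3) = −15·(ω_p−ω_c)  ⇒  ω_p−ω_c = −(30/15)·(-2/3) = 4/3

4/3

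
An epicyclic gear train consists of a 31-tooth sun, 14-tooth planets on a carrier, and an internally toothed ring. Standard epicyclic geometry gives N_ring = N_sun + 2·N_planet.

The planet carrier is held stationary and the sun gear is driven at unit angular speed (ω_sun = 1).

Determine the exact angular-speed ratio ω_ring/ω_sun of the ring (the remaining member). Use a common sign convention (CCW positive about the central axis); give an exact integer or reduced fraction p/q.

N_ring = 31 + 2·14 = 59
31(ω_s−ω_c) = −59(ω_r−ω_c),  ω_c=0, ω_s=1
ω_r = 0 − (31/59)(1−0) = -31/59
ω_r/ω_s = -31/59

-31/59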